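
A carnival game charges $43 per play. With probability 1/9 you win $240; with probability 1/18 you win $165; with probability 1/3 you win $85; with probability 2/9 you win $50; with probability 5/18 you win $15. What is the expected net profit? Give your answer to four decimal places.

36.4444

E[payout] = 240·1/9 + 165·1/18 + 85·1/3 + 50·2/9 + 15·5/18
 = 80/3 + 55/6 + 85/3 + 100/9 + 25/6
 = 715/9
Net = 715/9 - 43 = 328/9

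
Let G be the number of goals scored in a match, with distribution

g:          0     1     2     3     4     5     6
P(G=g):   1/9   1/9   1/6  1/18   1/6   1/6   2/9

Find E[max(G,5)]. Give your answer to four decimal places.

5.2222

E[max(G,5)] = Σ max(g,5)·P(G=g)
 = 5·1/9 + 5·1/9 + 5·1/6 + 5·1/18 + 5·1/6 + 5·1/6 + 6·2/9
 = 5/9 + 5/9 + 5/6 + 5/18 + 5/6 + 5/6 + 4/3
 = 47/9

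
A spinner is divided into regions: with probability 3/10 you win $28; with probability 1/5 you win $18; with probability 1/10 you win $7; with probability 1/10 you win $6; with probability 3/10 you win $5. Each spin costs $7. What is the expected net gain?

7.8

E[payout] = 28·3/10 + 18·1/5 + 7·1/10 + 6·1/10 + 5·3/10
 = 42/5 + 18/5 + 7/10 + 3/5 + 3/2
 = 74/5
Net = 74/5 - 7 = 39/5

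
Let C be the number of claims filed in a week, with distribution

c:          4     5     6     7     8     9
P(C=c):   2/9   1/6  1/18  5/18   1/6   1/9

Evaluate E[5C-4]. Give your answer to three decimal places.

E[5C-4] = Σ (5c-4)·P(C=c)
 = 16·2/9 + 21·1/6 + 26·1/18 + 31·5/18 + 36·1/6 + 41·1/9
 = 32/9 + 7/2 + 13/9 + 155/18 + 6 + 41/9
 = 83/3

27.667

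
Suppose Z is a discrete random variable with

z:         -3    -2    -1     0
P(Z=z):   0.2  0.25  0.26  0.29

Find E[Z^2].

3.06

E[Z^2] = Σ z^2·P(Z=z)
 = 9·0.2 + 4·0.25 + 1·0.26 + 0·0.29
 = 1.8 + 1 + 0.26 + 0
 = 3.06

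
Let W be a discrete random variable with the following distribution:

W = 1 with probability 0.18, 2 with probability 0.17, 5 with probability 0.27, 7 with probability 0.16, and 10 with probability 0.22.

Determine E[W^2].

E[W^2] = Σ w^2·P(W=w)
 = 1·0.18 + 4·0.17 + 25·0.27 + 49·0.16 + 100·0.22
 = 0.18 + 0.68 + 6.75 + 7.84 + 22
 = 37.45

37.45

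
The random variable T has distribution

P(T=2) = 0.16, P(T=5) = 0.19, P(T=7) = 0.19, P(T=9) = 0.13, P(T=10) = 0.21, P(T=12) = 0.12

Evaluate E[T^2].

63.51

E[T^2] = Σ t^2·P(T=t)
 = 4·0.16 + 25·0.19 + 49·0.19 + 81·0.13 + 100·0.21 + 144·0.12
 = 0.64 + 4.75 + 9.31 + 10.53 + 21 + 17.28
 = 63.51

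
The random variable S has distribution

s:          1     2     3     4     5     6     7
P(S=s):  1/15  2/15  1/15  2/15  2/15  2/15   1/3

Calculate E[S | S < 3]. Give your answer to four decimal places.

P(S < 3) = 1/15 + 2/15 = 1/5.
E[S | S < 3] = [1·1/15 + 2·2/15] / (1/5)
 = 1/3 / (1/5)
 = 5/3

1.6667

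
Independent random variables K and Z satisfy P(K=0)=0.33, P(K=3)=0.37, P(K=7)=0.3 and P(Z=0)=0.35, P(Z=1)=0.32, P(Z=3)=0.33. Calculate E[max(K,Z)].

3.6423

E[max(K,Z)] = Σ_k Σ_z max(k,z) · P(K=k)P(Z=z)
 = 0·0.1155 + 1·0.1056 + 3·0.1089 + 3·0.1295 + 3·0.1184 + 3·0.1221 + 7·0.105 + 7·0.096 + 7·0.099
 = 0 + 0.1056 + 0.3267 + 0.3885 + 0.3552 + 0.3663 + 0.735 + 0.672 + 0.693
 = 3.6423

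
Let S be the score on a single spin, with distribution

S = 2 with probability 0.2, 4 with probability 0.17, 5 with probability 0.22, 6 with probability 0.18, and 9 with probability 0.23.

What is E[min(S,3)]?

2.8

E[min(S,3)] = Σ min(s,3)·P(S=s)
 = 2·0.2 + 3·0.17 + 3·0.22 + 3·0.18 + 3·0.23
 = 0.4 + 0.51 + 0.66 + 0.54 + 0.69
 = 2.8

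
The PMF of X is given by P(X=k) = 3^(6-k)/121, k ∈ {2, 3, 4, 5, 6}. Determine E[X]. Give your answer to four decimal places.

E[X] = Σ x·P(X=x)
 = 2·81/121 + 3·27/121 + 4·9/121 + 5·3/121 + 6·1/121
 = 162/121 + 81/121 + 36/121 + 15/121 + 6/121
 = 300/121

2.4793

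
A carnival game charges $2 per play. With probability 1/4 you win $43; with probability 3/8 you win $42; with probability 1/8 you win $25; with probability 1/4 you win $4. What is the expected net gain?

28.625

E[payout] = 43·1/4 + 42·3/8 + 25·1/8 + 4·1/4
 = 43/4 + 63/4 + 25/8 + 1
 = 245/8
Net = 245/8 - 2 = 229/8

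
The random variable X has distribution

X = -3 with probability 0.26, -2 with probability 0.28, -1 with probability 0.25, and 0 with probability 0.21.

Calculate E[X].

E[X] = Σ x·P(X=x)
 = (-3)·0.26 + (-2)·0.28 + (-1)·0.25 + 0·0.21
 = (-0.78) + (-0.56) + (-0.25) + 0
 = -1.59

-1.59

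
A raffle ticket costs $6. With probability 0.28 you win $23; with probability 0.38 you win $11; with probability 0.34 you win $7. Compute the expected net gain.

E[payout] = 23·0.28 + 11·0.38 + 7·0.34
 = 6.44 + 4.18 + 2.38
 = 13
Net = 13 - 6 = 7

7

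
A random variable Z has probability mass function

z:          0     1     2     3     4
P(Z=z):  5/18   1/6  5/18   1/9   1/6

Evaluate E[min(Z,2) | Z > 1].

P(Z > 1) = 5/18 + 1/9 + 1/6 = 5/9.
E[min(Z,2) | Z > 1] = [2·5/18 + 2·1/9 + 2·1/6] / (5/9)
 = 10/9 / (5/9)
 = 2

2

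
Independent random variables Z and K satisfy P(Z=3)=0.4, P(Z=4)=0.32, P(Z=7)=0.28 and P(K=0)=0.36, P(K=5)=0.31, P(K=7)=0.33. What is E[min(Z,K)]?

2.668

E[min(Z,K)] = Σ_z Σ_k min(z,k) · P(Z=z)P(K=k)
 = 0·0.144 + 3·0.124 + 3·0.132 + 0·0.1152 + 4·0.0992 + 4·0.1056 + 0·0.1008 + 5·0.0868 + 7·0.0924
 = 0 + 0.372 + 0.396 + 0 + 0.3968 + 0.4224 + 0 + 0.434 + 0.6468
 = 2.668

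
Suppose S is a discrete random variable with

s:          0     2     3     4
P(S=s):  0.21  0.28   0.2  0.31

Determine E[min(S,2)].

E[min(S,2)] = Σ min(s,2)·P(S=s)
 = 0·0.21 + 2·0.28 + 2·0.2 + 2·0.31
 = 0 + 0.56 + 0.4 + 0.62
 = 1.58

1.58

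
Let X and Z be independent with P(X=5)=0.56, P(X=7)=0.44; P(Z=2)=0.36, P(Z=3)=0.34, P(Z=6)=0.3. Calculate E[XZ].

E[XZ] = Σ_x Σ_z xz · P(X=x)P(Z=z)
 = 10·0.2016 + 15·0.1904 + 30·0.168 + 14·0.1584 + 21·0.1496 + 42·0.132
 = 2.016 + 2.856 + 5.04 + 2.2176 + 3.1416 + 5.544
 = 20.8152

20.8152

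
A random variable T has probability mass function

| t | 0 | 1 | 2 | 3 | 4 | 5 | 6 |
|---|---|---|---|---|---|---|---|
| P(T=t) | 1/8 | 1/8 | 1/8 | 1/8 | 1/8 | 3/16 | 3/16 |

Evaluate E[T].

E[T] = Σ t·P(T=t)
 = 0·1/8 + 1·1/8 + 2·1/8 + 3·1/8 + 4·1/8 + 5·3/16 + 6·3/16
 = 0 + 1/8 + 1/4 + 3/8 + 1/2 + 15/16 + 9/8
 = 53/16

3.3125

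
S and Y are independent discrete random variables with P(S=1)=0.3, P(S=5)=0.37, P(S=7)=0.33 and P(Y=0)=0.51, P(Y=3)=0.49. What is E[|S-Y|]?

3.578

E[|S-Y|] = Σ_s Σ_y |s-y| · P(S=s)P(Y=y)
 = 1·0.153 + 2·0.147 + 5·0.1887 + 2·0.1813 + 7·0.1683 + 4·0.1617
 = 0.153 + 0.294 + 0.9435 + 0.3626 + 1.1781 + 0.6468
 = 3.578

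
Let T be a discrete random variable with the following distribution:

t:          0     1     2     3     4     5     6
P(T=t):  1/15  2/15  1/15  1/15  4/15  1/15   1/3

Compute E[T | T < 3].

P(T < 3) = 1/15 + 2/15 + 1/15 = 4/15.
E[T | T < 3] = [0·1/15 + 1·2/15 + 2·1/15] / (4/15)
 = 4/15 / (4/15)
 = 1

1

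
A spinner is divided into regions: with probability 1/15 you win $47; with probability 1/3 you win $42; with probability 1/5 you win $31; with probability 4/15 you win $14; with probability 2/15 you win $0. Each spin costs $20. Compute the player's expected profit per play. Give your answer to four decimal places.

E[payout] = 47·1/15 + 42·1/3 + 31·1/5 + 14·4/15 + 0·2/15
 = 47/15 + 14 + 31/5 + 56/15 + 0
 = 406/15
Net = 406/15 - 20 = 106/15

7.0667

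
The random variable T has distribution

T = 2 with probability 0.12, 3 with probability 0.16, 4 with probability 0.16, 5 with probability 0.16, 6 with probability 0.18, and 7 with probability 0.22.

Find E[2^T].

49.12

E[2^T] = Σ 2^t·P(T=t)
 = 4·0.12 + 8·0.16 + 16·0.16 + 32·0.16 + 64·0.18 + 128·0.22
 = 0.48 + 1.28 + 2.56 + 5.12 + 11.52 + 28.16
 = 49.12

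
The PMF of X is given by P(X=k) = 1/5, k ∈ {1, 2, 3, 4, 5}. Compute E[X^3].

45

E[X^3] = Σ x^3·P(X=x)
 = 1·1/5 + 8·1/5 + 27·1/5 + 64·1/5 + 125·1/5
 = 1/5 + 8/5 + 27/5 + 64/5 + 25
 = 45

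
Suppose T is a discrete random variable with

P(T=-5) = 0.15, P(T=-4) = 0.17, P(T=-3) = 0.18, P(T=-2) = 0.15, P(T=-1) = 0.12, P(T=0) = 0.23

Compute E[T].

E[T] = Σ t·P(T=t)
 = (-5)·0.15 + (-4)·0.17 + (-3)·0.18 + (-2)·0.15 + (-1)·0.12 + 0·0.23
 = (-0.75) + (-0.68) + (-0.54) + (-0.3) + (-0.12) + 0
 = -2.39

-2.39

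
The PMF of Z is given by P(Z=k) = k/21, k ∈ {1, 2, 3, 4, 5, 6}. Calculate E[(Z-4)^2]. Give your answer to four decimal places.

E[(Z-4)^2] = Σ (z-4)^2·P(Z=z)
 = 9·1/21 + 4·2/21 + 1·1/7 + 0·4/21 + 1·5/21 + 4·2/7
 = 3/7 + 8/21 + 1/7 + 0 + 5/21 + 8/7
 = 7/3

2.3333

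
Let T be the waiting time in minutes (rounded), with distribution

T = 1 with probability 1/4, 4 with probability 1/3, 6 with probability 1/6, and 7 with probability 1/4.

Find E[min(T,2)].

1.75

E[min(T,2)] = Σ min(t,2)·P(T=t)
 = 1·1/4 + 2·1/3 + 2·1/6 + 2·1/4
 = 1/4 + 2/3 + 1/3 + 1/2
 = 7/4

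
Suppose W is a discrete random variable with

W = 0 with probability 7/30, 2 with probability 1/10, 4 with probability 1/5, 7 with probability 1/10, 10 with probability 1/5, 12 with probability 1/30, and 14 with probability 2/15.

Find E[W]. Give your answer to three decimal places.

5.967

E[W] = Σ w·P(W=w)
 = 0·7/30 + 2·1/10 + 4·1/5 + 7·1/10 + 10·1/5 + 12·1/30 + 14·2/15
 = 0 + 1/5 + 4/5 + 7/10 + 2 + 2/5 + 28/15
 = 179/30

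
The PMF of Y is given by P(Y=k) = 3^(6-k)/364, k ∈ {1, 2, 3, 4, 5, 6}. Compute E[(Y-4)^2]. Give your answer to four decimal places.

6.9918

E[(Y-4)^2] = Σ (y-4)^2·P(Y=y)
 = 9·243/364 + 4·81/364 + 1·27/364 + 0·9/364 + 1·3/364 + 4·1/364
 = 2187/364 + 81/91 + 27/364 + 0 + 3/364 + 1/91
 = 2545/364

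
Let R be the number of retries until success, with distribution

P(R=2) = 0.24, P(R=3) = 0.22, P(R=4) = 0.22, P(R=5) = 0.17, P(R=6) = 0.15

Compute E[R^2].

16.11

E[R^2] = Σ r^2·P(R=r)
 = 4·0.24 + 9·0.22 + 16·0.22 + 25·0.17 + 36·0.15
 = 0.96 + 1.98 + 3.52 + 4.25 + 5.4
 = 16.11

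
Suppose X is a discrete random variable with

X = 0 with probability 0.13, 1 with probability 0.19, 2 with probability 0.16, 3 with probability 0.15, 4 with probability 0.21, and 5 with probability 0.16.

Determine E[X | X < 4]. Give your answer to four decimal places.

1.5238

P(X < 4) = 0.13 + 0.19 + 0.16 + 0.15 = 0.63.
E[X | X < 4] = [0·0.13 + 1·0.19 + 2·0.16 + 3·0.15] / 0.63
 = 0.96 / 0.63
 = 32/21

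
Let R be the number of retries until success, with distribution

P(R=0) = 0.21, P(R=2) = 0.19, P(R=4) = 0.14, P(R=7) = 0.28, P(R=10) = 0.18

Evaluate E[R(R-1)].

30.02

E[R(R-1)] = Σ r(r-1)·P(R=r)
 = 0·0.21 + 2·0.19 + 12·0.14 + 42·0.28 + 90·0.18
 = 0 + 0.38 + 1.68 + 11.76 + 16.2
 = 30.02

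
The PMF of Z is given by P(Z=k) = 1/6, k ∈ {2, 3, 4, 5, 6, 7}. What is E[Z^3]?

130.5

E[Z^3] = Σ z^3·P(Z=z)
 = 8·1/6 + 27·1/6 + 64·1/6 + 125·1/6 + 216·1/6 + 343·1/6
 = 4/3 + 9/2 + 32/3 + 125/6 + 36 + 343/6
 = 261/2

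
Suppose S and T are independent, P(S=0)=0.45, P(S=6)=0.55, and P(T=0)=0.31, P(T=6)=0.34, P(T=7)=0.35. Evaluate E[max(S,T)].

5.513

E[max(S,T)] = Σ_s Σ_t max(s,t) · P(S=s)P(T=t)
 = 0·0.1395 + 6·0.153 + 7·0.1575 + 6·0.1705 + 6·0.187 + 7·0.1925
 = 0 + 0.918 + 1.1025 + 1.023 + 1.122 + 1.3475
 = 5.513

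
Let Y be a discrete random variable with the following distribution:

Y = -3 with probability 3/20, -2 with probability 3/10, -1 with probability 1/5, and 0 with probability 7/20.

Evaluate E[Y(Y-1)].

E[Y(Y-1)] = Σ y(y-1)·P(Y=y)
 = 12·3/20 + 6·3/10 + 2·1/5 + 0·7/20
 = 9/5 + 9/5 + 2/5 + 0
 = 4

4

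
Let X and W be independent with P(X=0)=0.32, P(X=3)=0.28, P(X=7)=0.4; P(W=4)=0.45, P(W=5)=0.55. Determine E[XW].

E[XW] = Σ_x Σ_w xw · P(X=x)P(W=w)
 = 0·0.144 + 0·0.176 + 12·0.126 + 15·0.154 + 28·0.18 + 35·0.22
 = 0 + 0 + 1.512 + 2.31 + 5.04 + 7.7
 = 16.562

16.562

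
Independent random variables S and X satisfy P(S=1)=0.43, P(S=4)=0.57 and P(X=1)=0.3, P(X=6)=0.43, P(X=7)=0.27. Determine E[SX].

E[SX] = Σ_s Σ_x sx · P(S=s)P(X=x)
 = 1·0.129 + 6·0.1849 + 7·0.1161 + 4·0.171 + 24·0.2451 + 28·0.1539
 = 0.129 + 1.1094 + 0.8127 + 0.684 + 5.8824 + 4.3092
 = 12.9267

12.9267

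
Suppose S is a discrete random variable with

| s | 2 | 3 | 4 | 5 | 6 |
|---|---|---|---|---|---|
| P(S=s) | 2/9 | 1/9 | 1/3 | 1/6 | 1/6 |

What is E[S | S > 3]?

P(S > 3) = 1/3 + 1/6 + 1/6 = 2/3.
E[S | S > 3] = [4·1/3 + 5·1/6 + 6·1/6] / (2/3)
 = 19/6 / (2/3)
 = 19/4

4.75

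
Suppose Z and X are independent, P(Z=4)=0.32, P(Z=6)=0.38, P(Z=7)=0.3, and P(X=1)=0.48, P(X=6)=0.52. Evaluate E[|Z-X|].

2.7256

E[|Z-X|] = Σ_z Σ_x |z-x| · P(Z=z)P(X=x)
 = 3·0.1536 + 2·0.1664 + 5·0.1824 + 0·0.1976 + 6·0.144 + 1·0.156
 = 0.4608 + 0.3328 + 0.912 + 0 + 0.864 + 0.156
 = 2.7256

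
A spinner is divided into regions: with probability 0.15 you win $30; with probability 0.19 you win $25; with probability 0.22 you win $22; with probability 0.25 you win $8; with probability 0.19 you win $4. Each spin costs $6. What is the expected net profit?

10.85

E[payout] = 30·0.15 + 25·0.19 + 22·0.22 + 8·0.25 + 4·0.19
 = 4.5 + 4.75 + 4.84 + 2 + 0.76
 = 16.85
Net = 16.85 - 6 = 10.85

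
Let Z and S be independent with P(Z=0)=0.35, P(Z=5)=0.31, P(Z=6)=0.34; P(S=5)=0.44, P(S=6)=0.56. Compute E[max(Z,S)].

5.7096

E[max(Z,S)] = Σ_z Σ_s max(z,s) · P(Z=z)P(S=s)
 = 5·0.154 + 6·0.196 + 5·0.1364 + 6·0.1736 + 6·0.1496 + 6·0.1904
 = 0.77 + 1.176 + 0.682 + 1.0416 + 0.8976 + 1.1424
 = 5.7096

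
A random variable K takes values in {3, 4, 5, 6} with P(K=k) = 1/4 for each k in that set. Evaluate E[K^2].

E[K^2] = Σ k^2·P(K=k)
 = 9·1/4 + 16·1/4 + 25·1/4 + 36·1/4
 = 9/4 + 4 + 25/4 + 9
 = 43/2

21.5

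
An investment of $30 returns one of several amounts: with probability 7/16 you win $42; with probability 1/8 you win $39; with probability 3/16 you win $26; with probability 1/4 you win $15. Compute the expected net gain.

E[payout] = 42·7/16 + 39·1/8 + 26·3/16 + 15·1/4
 = 147/8 + 39/8 + 39/8 + 15/4
 = 255/8
Net = 255/8 - 30 = 15/8

1.875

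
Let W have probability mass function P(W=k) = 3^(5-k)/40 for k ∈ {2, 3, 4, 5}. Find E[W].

2.45

E[W] = Σ w·P(W=w)
 = 2·27/40 + 3·9/40 + 4·3/40 + 5·1/40
 = 27/20 + 27/40 + 3/10 + 1/8
 = 49/20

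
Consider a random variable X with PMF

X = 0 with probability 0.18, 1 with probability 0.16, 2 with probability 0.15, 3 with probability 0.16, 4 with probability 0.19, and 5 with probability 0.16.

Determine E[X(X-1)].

E[X(X-1)] = Σ x(x-1)·P(X=x)
 = 0·0.18 + 0·0.16 + 2·0.15 + 6·0.16 + 12·0.19 + 20·0.16
 = 0 + 0 + 0.3 + 0.96 + 2.28 + 3.2
 = 6.74

6.74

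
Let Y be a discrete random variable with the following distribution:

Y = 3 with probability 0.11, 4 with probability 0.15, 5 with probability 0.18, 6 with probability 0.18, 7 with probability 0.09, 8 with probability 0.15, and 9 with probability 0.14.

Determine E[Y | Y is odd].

6

P(Y is odd) = 0.11 + 0.18 + 0.09 + 0.14 = 0.52.
E[Y | Y is odd] = [3·0.11 + 5·0.18 + 7·0.09 + 9·0.14] / 0.52
 = 3.12 / 0.52
 = 6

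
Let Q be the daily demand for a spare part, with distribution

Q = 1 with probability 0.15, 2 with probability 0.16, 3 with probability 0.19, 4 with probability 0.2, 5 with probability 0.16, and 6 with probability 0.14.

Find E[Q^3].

E[Q^3] = Σ q^3·P(Q=q)
 = 1·0.15 + 8·0.16 + 27·0.19 + 64·0.2 + 125·0.16 + 216·0.14
 = 0.15 + 1.28 + 5.13 + 12.8 + 20 + 30.24
 = 69.6

69.6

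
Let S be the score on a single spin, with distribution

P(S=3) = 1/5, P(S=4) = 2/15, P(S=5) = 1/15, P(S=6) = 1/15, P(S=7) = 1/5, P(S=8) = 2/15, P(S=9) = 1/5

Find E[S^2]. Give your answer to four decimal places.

E[S^2] = Σ s^2·P(S=s)
 = 9·1/5 + 16·2/15 + 25·1/15 + 36·1/15 + 49·1/5 + 64·2/15 + 81·1/5
 = 9/5 + 32/15 + 5/3 + 12/5 + 49/5 + 128/15 + 81/5
 = 638/15

42.5333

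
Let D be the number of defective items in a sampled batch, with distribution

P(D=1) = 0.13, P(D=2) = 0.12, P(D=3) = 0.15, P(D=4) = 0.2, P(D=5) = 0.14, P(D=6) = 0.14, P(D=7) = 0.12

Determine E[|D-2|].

2.26

E[|D-2|] = Σ |d-2|·P(D=d)
 = 1·0.13 + 0·0.12 + 1·0.15 + 2·0.2 + 3·0.14 + 4·0.14 + 5·0.12
 = 0.13 + 0 + 0.15 + 0.4 + 0.42 + 0.56 + 0.6
 = 2.26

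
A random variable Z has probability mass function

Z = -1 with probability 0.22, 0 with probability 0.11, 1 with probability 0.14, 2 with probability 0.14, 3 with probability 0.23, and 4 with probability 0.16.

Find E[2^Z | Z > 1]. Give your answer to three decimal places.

P(Z > 1) = 0.14 + 0.23 + 0.16 = 0.53.
E[2^Z | Z > 1] = [4·0.14 + 8·0.23 + 16·0.16] / 0.53
 = 4.96 / 0.53
 = 496/53

9.358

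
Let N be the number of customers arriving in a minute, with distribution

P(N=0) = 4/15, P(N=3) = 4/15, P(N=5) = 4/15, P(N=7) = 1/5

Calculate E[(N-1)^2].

12.8

E[(N-1)^2] = Σ (n-1)^2·P(N=n)
 = 1·4/15 + 4·4/15 + 16·4/15 + 36·1/5
 = 4/15 + 16/15 + 64/15 + 36/5
 = 64/5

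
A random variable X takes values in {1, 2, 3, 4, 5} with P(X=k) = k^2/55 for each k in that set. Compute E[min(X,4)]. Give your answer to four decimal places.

E[min(X,4)] = Σ min(x,4)·P(X=x)
 = 1·1/55 + 2·4/55 + 3·9/55 + 4·16/55 + 4·5/11
 = 1/55 + 8/55 + 27/55 + 64/55 + 20/11
 = 40/11

3.6364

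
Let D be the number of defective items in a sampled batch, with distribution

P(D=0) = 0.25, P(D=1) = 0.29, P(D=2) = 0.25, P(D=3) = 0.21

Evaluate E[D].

1.42

E[D] = Σ d·P(D=d)
 = 0·0.25 + 1·0.29 + 2·0.25 + 3·0.21
 = 0 + 0.29 + 0.5 + 0.63
 = 1.42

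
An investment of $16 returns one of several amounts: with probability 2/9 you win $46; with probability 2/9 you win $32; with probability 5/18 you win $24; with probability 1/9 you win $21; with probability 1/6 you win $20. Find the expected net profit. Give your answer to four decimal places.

13.6667

E[payout] = 46·2/9 + 32·2/9 + 24·5/18 + 21·1/9 + 20·1/6
 = 92/9 + 64/9 + 20/3 + 7/3 + 10/3
 = 89/3
Net = 89/3 - 16 = 41/3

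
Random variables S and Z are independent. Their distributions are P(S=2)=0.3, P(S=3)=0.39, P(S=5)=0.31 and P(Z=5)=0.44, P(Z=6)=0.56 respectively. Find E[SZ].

18.4592

E[SZ] = Σ_s Σ_z sz · P(S=s)P(Z=z)
 = 10·0.132 + 12·0.168 + 15·0.1716 + 18·0.2184 + 25·0.1364 + 30·0.1736
 = 1.32 + 2.016 + 2.574 + 3.9312 + 3.41 + 5.208
 = 18.4592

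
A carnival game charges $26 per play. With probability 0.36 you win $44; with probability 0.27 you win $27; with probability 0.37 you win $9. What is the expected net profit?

0.46

E[payout] = 44·0.36 + 27·0.27 + 9·0.37
 = 15.84 + 7.29 + 3.33
 = 26.46
Net = 26.46 - 26 = 0.46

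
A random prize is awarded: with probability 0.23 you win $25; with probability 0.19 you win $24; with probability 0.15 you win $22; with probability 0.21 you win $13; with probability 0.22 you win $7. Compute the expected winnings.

E[payout] = 25·0.23 + 24·0.19 + 22·0.15 + 13·0.21 + 7·0.22
 = 5.75 + 4.56 + 3.3 + 2.73 + 1.54
 = 17.88

17.88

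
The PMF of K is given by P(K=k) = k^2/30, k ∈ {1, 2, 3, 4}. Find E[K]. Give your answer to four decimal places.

3.3333

E[K] = Σ k·P(K=k)
 = 1·1/30 + 2·2/15 + 3·3/10 + 4·8/15
 = 1/30 + 4/15 + 9/10 + 32/15
 = 10/3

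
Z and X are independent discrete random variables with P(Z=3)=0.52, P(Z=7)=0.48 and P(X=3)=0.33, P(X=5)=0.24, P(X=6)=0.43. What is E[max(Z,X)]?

E[max(Z,X)] = Σ_z Σ_x max(z,x) · P(Z=z)P(X=x)
 = 3·0.1716 + 5·0.1248 + 6·0.2236 + 7·0.1584 + 7·0.1152 + 7·0.2064
 = 0.5148 + 0.624 + 1.3416 + 1.1088 + 0.8064 + 1.4448
 = 5.8404

5.8404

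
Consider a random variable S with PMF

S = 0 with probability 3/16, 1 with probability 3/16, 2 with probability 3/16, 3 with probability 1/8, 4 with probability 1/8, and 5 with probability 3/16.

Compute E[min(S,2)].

E[min(S,2)] = Σ min(s,2)·P(S=s)
 = 0·3/16 + 1·3/16 + 2·3/16 + 2·1/8 + 2·1/8 + 2·3/16
 = 0 + 3/16 + 3/8 + 1/4 + 1/4 + 3/8
 = 23/16

1.4375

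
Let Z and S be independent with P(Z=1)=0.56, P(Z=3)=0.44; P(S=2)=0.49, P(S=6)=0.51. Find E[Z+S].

E[Z+S] = Σ_z Σ_s (z+s) · P(Z=z)P(S=s)
 = 3·0.2744 + 7·0.2856 + 5·0.2156 + 9·0.2244
 = 0.8232 + 1.9992 + 1.078 + 2.0196
 = 5.92

5.92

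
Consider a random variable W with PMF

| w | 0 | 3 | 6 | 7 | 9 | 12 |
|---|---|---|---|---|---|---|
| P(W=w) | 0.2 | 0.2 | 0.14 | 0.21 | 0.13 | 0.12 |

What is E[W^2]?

E[W^2] = Σ w^2·P(W=w)
 = 0·0.2 + 9·0.2 + 36·0.14 + 49·0.21 + 81·0.13 + 144·0.12
 = 0 + 1.8 + 5.04 + 10.29 + 10.53 + 17.28
 = 44.94

44.94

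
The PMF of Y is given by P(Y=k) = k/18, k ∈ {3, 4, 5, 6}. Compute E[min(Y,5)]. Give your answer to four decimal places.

E[min(Y,5)] = Σ min(y,5)·P(Y=y)
 = 3·1/6 + 4·2/9 + 5·5/18 + 5·1/3
 = 1/2 + 8/9 + 25/18 + 5/3
 = 40/9

4.4444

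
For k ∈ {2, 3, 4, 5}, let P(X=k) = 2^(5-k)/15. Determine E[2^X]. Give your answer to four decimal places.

8.5333

E[2^X] = Σ 2^x·P(X=x)
 = 4·8/15 + 8·4/15 + 16·2/15 + 32·1/15
 = 32/15 + 32/15 + 32/15 + 32/15
 = 128/15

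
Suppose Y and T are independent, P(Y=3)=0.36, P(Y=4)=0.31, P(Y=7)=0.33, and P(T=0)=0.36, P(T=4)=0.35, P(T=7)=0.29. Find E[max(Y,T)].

5.4433

E[max(Y,T)] = Σ_y Σ_t max(y,t) · P(Y=y)P(T=t)
 = 3·0.1296 + 4·0.126 + 7·0.1044 + 4·0.1116 + 4·0.1085 + 7·0.0899 + 7·0.1188 + 7·0.1155 + 7·0.0957
 = 0.3888 + 0.504 + 0.7308 + 0.4464 + 0.434 + 0.6293 + 0.8316 + 0.8085 + 0.6699
 = 5.4433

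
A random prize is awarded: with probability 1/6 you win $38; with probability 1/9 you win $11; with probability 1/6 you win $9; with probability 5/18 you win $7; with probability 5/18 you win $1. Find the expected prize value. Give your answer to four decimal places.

E[payout] = 38·1/6 + 11·1/9 + 9·1/6 + 7·5/18 + 1·5/18
 = 19/3 + 11/9 + 3/2 + 35/18 + 5/18
 = 203/18

11.2778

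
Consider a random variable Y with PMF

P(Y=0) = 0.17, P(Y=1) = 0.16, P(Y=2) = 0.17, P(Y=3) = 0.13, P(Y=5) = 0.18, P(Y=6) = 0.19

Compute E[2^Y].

20.13

E[2^Y] = Σ 2^y·P(Y=y)
 = 1·0.17 + 2·0.16 + 4·0.17 + 8·0.13 + 32·0.18 + 64·0.19
 = 0.17 + 0.32 + 0.68 + 1.04 + 5.76 + 12.16
 = 20.13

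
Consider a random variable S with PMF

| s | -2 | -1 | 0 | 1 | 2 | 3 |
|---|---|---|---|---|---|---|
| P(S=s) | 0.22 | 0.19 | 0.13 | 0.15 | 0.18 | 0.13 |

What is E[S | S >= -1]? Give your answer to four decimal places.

0.9103

P(S >= -1) = 0.19 + 0.13 + 0.15 + 0.18 + 0.13 = 0.78.
E[S | S >= -1] = [(-1)·0.19 + 0·0.13 + 1·0.15 + 2·0.18 + 3·0.13] / 0.78
 = 0.71 / 0.78
 = 71/78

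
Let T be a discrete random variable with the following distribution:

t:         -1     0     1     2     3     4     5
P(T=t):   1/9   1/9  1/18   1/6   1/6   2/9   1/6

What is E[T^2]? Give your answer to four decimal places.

10.0556

E[T^2] = Σ t^2·P(T=t)
 = 1·1/9 + 0·1/9 + 1·1/18 + 4·1/6 + 9·1/6 + 16·2/9 + 25·1/6
 = 1/9 + 0 + 1/18 + 2/3 + 3/2 + 32/9 + 25/6
 = 181/18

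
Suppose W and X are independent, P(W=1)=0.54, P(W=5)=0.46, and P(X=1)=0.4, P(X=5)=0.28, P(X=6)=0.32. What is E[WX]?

10.5648

E[WX] = Σ_w Σ_x wx · P(W=w)P(X=x)
 = 1·0.216 + 5·0.1512 + 6·0.1728 + 5·0.184 + 25·0.1288 + 30·0.1472
 = 0.216 + 0.756 + 1.0368 + 0.92 + 3.22 + 4.416
 = 10.5648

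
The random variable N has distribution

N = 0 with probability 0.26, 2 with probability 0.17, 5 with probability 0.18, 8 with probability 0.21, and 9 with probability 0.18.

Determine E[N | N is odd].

7

P(N is odd) = 0.18 + 0.18 = 0.36.
E[N | N is odd] = [5·0.18 + 9·0.18] / 0.36
 = 2.52 / 0.36
 = 7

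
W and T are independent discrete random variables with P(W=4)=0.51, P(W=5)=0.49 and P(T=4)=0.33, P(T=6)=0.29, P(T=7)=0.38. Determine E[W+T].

E[W+T] = Σ_w Σ_t (w+t) · P(W=w)P(T=t)
 = 8·0.1683 + 10·0.1479 + 11·0.1938 + 9·0.1617 + 11·0.1421 + 12·0.1862
 = 1.3464 + 1.479 + 2.1318 + 1.4553 + 1.5631 + 2.2344
 = 10.21

10.21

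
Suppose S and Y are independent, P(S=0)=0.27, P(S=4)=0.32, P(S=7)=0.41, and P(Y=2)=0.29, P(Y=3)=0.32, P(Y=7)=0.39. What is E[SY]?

E[SY] = Σ_s Σ_y sy · P(S=s)P(Y=y)
 = 0·0.0783 + 0·0.0864 + 0·0.1053 + 8·0.0928 + 12·0.1024 + 28·0.1248 + 14·0.1189 + 21·0.1312 + 49·0.1599
 = 0 + 0 + 0 + 0.7424 + 1.2288 + 3.4944 + 1.6646 + 2.7552 + 7.8351
 = 17.7205

17.7205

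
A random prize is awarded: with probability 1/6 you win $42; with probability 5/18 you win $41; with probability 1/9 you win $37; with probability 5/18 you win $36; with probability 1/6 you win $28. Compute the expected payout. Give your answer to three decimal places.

37.167

E[payout] = 42·1/6 + 41·5/18 + 37·1/9 + 36·5/18 + 28·1/6
 = 7 + 205/18 + 37/9 + 10 + 14/3
 = 223/6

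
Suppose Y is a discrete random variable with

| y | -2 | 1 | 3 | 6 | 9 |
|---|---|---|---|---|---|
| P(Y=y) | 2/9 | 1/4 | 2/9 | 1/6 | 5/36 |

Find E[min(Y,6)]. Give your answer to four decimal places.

2.3056

E[min(Y,6)] = Σ min(y,6)·P(Y=y)
 = (-2)·2/9 + 1·1/4 + 3·2/9 + 6·1/6 + 6·5/36
 = (-4/9) + 1/4 + 2/3 + 1 + 5/6
 = 83/36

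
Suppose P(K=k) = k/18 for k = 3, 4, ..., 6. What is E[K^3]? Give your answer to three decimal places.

E[K^3] = Σ k^3·P(K=k)
 = 27·1/6 + 64·2/9 + 125·5/18 + 216·1/3
 = 9/2 + 128/9 + 625/18 + 72
 = 1129/9

125.444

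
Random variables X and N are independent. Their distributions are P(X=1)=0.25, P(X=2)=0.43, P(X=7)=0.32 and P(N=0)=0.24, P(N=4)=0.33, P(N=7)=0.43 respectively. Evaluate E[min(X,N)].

2.2292

E[min(X,N)] = Σ_x Σ_n min(x,n) · P(X=x)P(N=n)
 = 0·0.06 + 1·0.0825 + 1·0.1075 + 0·0.1032 + 2·0.1419 + 2·0.1849 + 0·0.0768 + 4·0.1056 + 7·0.1376
 = 0 + 0.0825 + 0.1075 + 0 + 0.2838 + 0.3698 + 0 + 0.4224 + 0.9632
 = 2.2292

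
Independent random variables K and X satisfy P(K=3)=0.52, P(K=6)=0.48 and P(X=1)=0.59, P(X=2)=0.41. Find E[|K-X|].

3.03

E[|K-X|] = Σ_k Σ_x |k-x| · P(K=k)P(X=x)
 = 2·0.3068 + 1·0.2132 + 5·0.2832 + 4·0.1968
 = 0.6136 + 0.2132 + 1.416 + 0.7872
 = 3.03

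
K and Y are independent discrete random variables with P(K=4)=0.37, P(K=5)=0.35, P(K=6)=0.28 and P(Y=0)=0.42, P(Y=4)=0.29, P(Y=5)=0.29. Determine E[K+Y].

7.52

E[K+Y] = Σ_k Σ_y (k+y) · P(K=k)P(Y=y)
 = 4·0.1554 + 8·0.1073 + 9·0.1073 + 5·0.147 + 9·0.1015 + 10·0.1015 + 6·0.1176 + 10·0.0812 + 11·0.0812
 = 0.6216 + 0.8584 + 0.9657 + 0.735 + 0.9135 + 1.015 + 0.7056 + 0.812 + 0.8932
 = 7.52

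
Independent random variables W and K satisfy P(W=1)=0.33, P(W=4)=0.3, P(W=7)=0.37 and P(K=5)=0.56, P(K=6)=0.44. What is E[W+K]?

E[W+K] = Σ_w Σ_k (w+k) · P(W=w)P(K=k)
 = 6·0.1848 + 7·0.1452 + 9·0.168 + 10·0.132 + 12·0.2072 + 13·0.1628
 = 1.1088 + 1.0164 + 1.512 + 1.32 + 2.4864 + 2.1164
 = 9.56

9.56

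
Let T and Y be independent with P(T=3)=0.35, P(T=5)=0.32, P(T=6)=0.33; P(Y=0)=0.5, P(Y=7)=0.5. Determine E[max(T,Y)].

5.815

E[max(T,Y)] = Σ_t Σ_y max(t,y) · P(T=t)P(Y=y)
 = 3·0.175 + 7·0.175 + 5·0.16 + 7·0.16 + 6·0.165 + 7·0.165
 = 0.525 + 1.225 + 0.8 + 1.12 + 0.99 + 1.155
 = 5.815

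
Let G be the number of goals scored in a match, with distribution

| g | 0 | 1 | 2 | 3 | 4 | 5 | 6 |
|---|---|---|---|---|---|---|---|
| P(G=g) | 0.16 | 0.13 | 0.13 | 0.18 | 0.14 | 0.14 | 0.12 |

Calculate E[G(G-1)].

9.42

E[G(G-1)] = Σ g(g-1)·P(G=g)
 = 0·0.16 + 0·0.13 + 2·0.13 + 6·0.18 + 12·0.14 + 20·0.14 + 30·0.12
 = 0 + 0 + 0.26 + 1.08 + 1.68 + 2.8 + 3.6
 = 9.42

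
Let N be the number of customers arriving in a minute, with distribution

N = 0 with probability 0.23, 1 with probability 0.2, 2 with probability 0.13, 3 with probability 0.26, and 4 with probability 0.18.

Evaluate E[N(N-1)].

E[N(N-1)] = Σ n(n-1)·P(N=n)
 = 0·0.23 + 0·0.2 + 2·0.13 + 6·0.26 + 12·0.18
 = 0 + 0 + 0.26 + 1.56 + 2.16
 = 3.98

3.98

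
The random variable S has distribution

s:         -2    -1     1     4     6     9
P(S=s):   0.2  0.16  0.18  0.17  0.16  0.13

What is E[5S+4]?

E[5S+4] = Σ (5s+4)·P(S=s)
 = (-6)·0.2 + (-1)·0.16 + 9·0.18 + 24·0.17 + 34·0.16 + 49·0.13
 = (-1.2) + (-0.16) + 1.62 + 4.08 + 5.44 + 6.37
 = 16.15

16.15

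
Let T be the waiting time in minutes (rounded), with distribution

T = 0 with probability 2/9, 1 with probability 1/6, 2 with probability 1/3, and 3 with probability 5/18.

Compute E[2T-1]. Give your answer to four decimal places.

2.3333

E[2T-1] = Σ (2t-1)·P(T=t)
 = (-1)·2/9 + 1·1/6 + 3·1/3 + 5·5/18
 = (-2/9) + 1/6 + 1 + 25/18
 = 7/3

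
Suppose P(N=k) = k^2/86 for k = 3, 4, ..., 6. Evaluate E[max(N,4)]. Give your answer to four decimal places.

5.1279

E[max(N,4)] = Σ max(n,4)·P(N=n)
 = 4·9/86 + 4·8/43 + 5·25/86 + 6·18/43
 = 18/43 + 32/43 + 125/86 + 108/43
 = 441/86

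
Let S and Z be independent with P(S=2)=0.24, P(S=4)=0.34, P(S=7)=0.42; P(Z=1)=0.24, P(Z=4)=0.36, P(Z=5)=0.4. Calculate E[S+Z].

E[S+Z] = Σ_s Σ_z (s+z) · P(S=s)P(Z=z)
 = 3·0.0576 + 6·0.0864 + 7·0.096 + 5·0.0816 + 8·0.1224 + 9·0.136 + 8·0.1008 + 11·0.1512 + 12·0.168
 = 0.1728 + 0.5184 + 0.672 + 0.408 + 0.9792 + 1.224 + 0.8064 + 1.6632 + 2.016
 = 8.46

8.46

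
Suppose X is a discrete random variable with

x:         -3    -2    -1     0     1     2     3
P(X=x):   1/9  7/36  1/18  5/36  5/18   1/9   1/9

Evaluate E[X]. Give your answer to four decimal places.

E[X] = Σ x·P(X=x)
 = (-3)·1/9 + (-2)·7/36 + (-1)·1/18 + 0·5/36 + 1·5/18 + 2·1/9 + 3·1/9
 = (-1/3) + (-7/18) + (-1/18) + 0 + 5/18 + 2/9 + 1/3
 = 1/18

0.0556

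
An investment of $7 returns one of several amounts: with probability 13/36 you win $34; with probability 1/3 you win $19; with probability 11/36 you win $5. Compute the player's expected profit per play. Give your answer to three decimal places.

13.139

E[payout] = 34·13/36 + 19·1/3 + 5·11/36
 = 221/18 + 19/3 + 55/36
 = 725/36
Net = 725/36 - 7 = 473/36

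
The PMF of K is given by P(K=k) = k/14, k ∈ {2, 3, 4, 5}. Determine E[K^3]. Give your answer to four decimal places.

E[K^3] = Σ k^3·P(K=k)
 = 8·1/7 + 27·3/14 + 64·2/7 + 125·5/14
 = 8/7 + 81/14 + 128/7 + 625/14
 = 489/7

69.8571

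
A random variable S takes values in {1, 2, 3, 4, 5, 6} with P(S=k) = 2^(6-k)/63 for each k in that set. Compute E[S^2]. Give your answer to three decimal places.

5.048

E[S^2] = Σ s^2·P(S=s)
 = 1·32/63 + 4·16/63 + 9·8/63 + 16·4/63 + 25·2/63 + 36·1/63
 = 32/63 + 64/63 + 8/7 + 64/63 + 50/63 + 4/7
 = 106/21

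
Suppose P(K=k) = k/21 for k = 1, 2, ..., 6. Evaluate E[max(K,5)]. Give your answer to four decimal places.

E[max(K,5)] = Σ max(k,5)·P(K=k)
 = 5·1/21 + 5·2/21 + 5·1/7 + 5·4/21 + 5·5/21 + 6·2/7
 = 5/21 + 10/21 + 5/7 + 20/21 + 25/21 + 12/7
 = 37/7

5.2857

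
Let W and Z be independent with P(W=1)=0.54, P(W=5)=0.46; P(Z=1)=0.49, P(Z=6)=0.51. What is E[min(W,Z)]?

E[min(W,Z)] = Σ_w Σ_z min(w,z) · P(W=w)P(Z=z)
 = 1·0.2646 + 1·0.2754 + 1·0.2254 + 5·0.2346
 = 0.2646 + 0.2754 + 0.2254 + 1.173
 = 1.9384

1.9384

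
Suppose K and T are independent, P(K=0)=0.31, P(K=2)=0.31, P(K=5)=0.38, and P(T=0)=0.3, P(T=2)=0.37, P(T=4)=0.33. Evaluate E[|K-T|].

E[|K-T|] = Σ_k Σ_t |k-t| · P(K=k)P(T=t)
 = 0·0.093 + 2·0.1147 + 4·0.1023 + 2·0.093 + 0·0.1147 + 2·0.1023 + 5·0.114 + 3·0.1406 + 1·0.1254
 = 0 + 0.2294 + 0.4092 + 0.186 + 0 + 0.2046 + 0.57 + 0.4218 + 0.1254
 = 2.1464

2.1464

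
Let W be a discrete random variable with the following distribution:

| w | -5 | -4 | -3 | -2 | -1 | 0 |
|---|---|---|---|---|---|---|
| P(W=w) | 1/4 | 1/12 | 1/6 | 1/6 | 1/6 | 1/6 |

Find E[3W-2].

-9.75

E[3W-2] = Σ (3w-2)·P(W=w)
 = (-17)·1/4 + (-14)·1/12 + (-11)·1/6 + (-8)·1/6 + (-5)·1/6 + (-2)·1/6
 = (-17/4) + (-7/6) + (-11/6) + (-4/3) + (-5/6) + (-1/3)
 = -39/4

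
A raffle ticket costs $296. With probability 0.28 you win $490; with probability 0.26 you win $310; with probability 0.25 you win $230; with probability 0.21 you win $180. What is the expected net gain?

17.1

E[payout] = 490·0.28 + 310·0.26 + 230·0.25 + 180·0.21
 = 137.2 + 80.6 + 57.5 + 37.8
 = 313.1
Net = 313.1 - 296 = 17.1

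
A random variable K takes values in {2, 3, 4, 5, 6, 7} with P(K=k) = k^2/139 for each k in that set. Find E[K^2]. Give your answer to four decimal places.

33.6331

E[K^2] = Σ k^2·P(K=k)
 = 4·4/139 + 9·9/139 + 16·16/139 + 25·25/139 + 36·36/139 + 49·49/139
 = 16/139 + 81/139 + 256/139 + 625/139 + 1296/139 + 2401/139
 = 4675/139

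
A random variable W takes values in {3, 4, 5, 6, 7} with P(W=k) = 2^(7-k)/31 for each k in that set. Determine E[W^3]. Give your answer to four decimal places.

71.5806

E[W^3] = Σ w^3·P(W=w)
 = 27·16/31 + 64·8/31 + 125·4/31 + 216·2/31 + 343·1/31
 = 432/31 + 512/31 + 500/31 + 432/31 + 343/31
 = 2219/31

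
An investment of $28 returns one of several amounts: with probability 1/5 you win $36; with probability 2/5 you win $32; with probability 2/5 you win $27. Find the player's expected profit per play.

2.8

E[payout] = 36·1/5 + 32·2/5 + 27·2/5
 = 36/5 + 64/5 + 54/5
 = 154/5
Net = 154/5 - 28 = 14/5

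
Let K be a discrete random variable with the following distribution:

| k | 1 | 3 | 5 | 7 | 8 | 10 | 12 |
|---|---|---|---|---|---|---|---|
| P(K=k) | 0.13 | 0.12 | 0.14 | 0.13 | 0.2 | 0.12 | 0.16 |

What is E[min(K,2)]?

1.87

E[min(K,2)] = Σ min(k,2)·P(K=k)
 = 1·0.13 + 2·0.12 + 2·0.14 + 2·0.13 + 2·0.2 + 2·0.12 + 2·0.16
 = 0.13 + 0.24 + 0.28 + 0.26 + 0.4 + 0.24 + 0.32
 = 1.87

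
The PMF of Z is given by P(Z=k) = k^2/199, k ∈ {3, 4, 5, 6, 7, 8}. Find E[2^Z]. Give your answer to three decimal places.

131.095

E[2^Z] = Σ 2^z·P(Z=z)
 = 8·9/199 + 16·16/199 + 32·25/199 + 64·36/199 + 128·49/199 + 256·64/199
 = 72/199 + 256/199 + 800/199 + 2304/199 + 6272/199 + 16384/199
 = 26088/199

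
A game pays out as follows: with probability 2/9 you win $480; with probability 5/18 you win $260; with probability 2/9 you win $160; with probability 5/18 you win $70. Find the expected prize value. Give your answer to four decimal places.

E[payout] = 480·2/9 + 260·5/18 + 160·2/9 + 70·5/18
 = 320/3 + 650/9 + 320/9 + 175/9
 = 2105/9

233.8889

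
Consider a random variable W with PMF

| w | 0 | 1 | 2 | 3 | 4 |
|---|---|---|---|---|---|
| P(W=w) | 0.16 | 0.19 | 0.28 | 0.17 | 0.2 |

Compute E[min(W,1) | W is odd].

P(W is odd) = 0.19 + 0.17 = 0.36.
E[min(W,1) | W is odd] = [1·0.19 + 1·0.17] / 0.36
 = 0.36 / 0.36
 = 1

1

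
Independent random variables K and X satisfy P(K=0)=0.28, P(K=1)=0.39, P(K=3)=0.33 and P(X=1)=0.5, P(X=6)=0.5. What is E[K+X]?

4.88

E[K+X] = Σ_k Σ_x (k+x) · P(K=k)P(X=x)
 = 1·0.14 + 6·0.14 + 2·0.195 + 7·0.195 + 4·0.165 + 9·0.165
 = 0.14 + 0.84 + 0.39 + 1.365 + 0.66 + 1.485
 = 4.88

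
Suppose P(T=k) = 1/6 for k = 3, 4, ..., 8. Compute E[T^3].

214.5

E[T^3] = Σ t^3·P(T=t)
 = 27·1/6 + 64·1/6 + 125·1/6 + 216·1/6 + 343·1/6 + 512·1/6
 = 9/2 + 32/3 + 125/6 + 36 + 343/6 + 256/3
 = 429/2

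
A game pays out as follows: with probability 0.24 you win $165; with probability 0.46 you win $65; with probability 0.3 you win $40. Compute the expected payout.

81.5

E[payout] = 165·0.24 + 65·0.46 + 40·0.3
 = 39.6 + 29.9 + 12
 = 81.5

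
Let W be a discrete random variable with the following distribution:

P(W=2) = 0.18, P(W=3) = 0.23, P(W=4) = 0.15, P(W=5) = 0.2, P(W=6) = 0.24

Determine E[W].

E[W] = Σ w·P(W=w)
 = 2·0.18 + 3·0.23 + 4·0.15 + 5·0.2 + 6·0.24
 = 0.36 + 0.69 + 0.6 + 1 + 1.44
 = 4.09

4.09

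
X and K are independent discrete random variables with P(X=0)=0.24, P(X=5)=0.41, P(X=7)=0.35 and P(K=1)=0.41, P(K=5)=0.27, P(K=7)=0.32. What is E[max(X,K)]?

E[max(X,K)] = Σ_x Σ_k max(x,k) · P(X=x)P(K=k)
 = 1·0.0984 + 5·0.0648 + 7·0.0768 + 5·0.1681 + 5·0.1107 + 7·0.1312 + 7·0.1435 + 7·0.0945 + 7·0.112
 = 0.0984 + 0.324 + 0.5376 + 0.8405 + 0.5535 + 0.9184 + 1.0045 + 0.6615 + 0.784
 = 5.7224

5.7224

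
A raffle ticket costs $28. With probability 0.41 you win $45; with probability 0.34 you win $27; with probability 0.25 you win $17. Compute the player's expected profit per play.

E[payout] = 45·0.41 + 27·0.34 + 17·0.25
 = 18.45 + 9.18 + 4.25
 = 31.88
Net = 31.88 - 28 = 3.88

3.88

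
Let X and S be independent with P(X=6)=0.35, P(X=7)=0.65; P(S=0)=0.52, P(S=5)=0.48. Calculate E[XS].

15.96

E[XS] = Σ_x Σ_s xs · P(X=x)P(S=s)
 = 0·0.182 + 30·0.168 + 0·0.338 + 35·0.312
 = 0 + 5.04 + 0 + 10.92
 = 15.96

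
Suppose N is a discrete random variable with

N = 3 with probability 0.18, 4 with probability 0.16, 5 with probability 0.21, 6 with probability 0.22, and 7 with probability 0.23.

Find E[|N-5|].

1.2

E[|N-5|] = Σ |n-5|·P(N=n)
 = 2·0.18 + 1·0.16 + 0·0.21 + 1·0.22 + 2·0.23
 = 0.36 + 0.16 + 0 + 0.22 + 0.46
 = 1.2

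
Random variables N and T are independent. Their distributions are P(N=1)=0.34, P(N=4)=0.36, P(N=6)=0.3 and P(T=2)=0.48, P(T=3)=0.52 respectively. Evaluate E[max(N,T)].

E[max(N,T)] = Σ_n Σ_t max(n,t) · P(N=n)P(T=t)
 = 2·0.1632 + 3·0.1768 + 4·0.1728 + 4·0.1872 + 6·0.144 + 6·0.156
 = 0.3264 + 0.5304 + 0.6912 + 0.7488 + 0.864 + 0.936
 = 4.0968

4.0968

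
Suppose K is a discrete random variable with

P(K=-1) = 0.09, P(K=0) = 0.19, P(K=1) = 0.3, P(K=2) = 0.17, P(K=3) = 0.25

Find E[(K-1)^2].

E[(K-1)^2] = Σ (k-1)^2·P(K=k)
 = 4·0.09 + 1·0.19 + 0·0.3 + 1·0.17 + 4·0.25
 = 0.36 + 0.19 + 0 + 0.17 + 1
 = 1.72

1.72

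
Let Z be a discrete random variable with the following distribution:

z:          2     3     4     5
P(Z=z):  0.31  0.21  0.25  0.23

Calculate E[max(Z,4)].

E[max(Z,4)] = Σ max(z,4)·P(Z=z)
 = 4·0.31 + 4·0.21 + 4·0.25 + 5·0.23
 = 1.24 + 0.84 + 1 + 1.15
 = 4.23

4.23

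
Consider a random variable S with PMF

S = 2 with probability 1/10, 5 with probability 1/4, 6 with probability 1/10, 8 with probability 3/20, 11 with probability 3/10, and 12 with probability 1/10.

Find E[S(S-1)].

E[S(S-1)] = Σ s(s-1)·P(S=s)
 = 2·1/10 + 20·1/4 + 30·1/10 + 56·3/20 + 110·3/10 + 132·1/10
 = 1/5 + 5 + 3 + 42/5 + 33 + 66/5
 = 314/5

62.8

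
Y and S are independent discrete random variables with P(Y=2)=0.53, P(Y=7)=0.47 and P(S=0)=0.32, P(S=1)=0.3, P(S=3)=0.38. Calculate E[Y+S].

5.79

E[Y+S] = Σ_y Σ_s (y+s) · P(Y=y)P(S=s)
 = 2·0.1696 + 3·0.159 + 5·0.2014 + 7·0.1504 + 8·0.141 + 10·0.1786
 = 0.3392 + 0.477 + 1.007 + 1.0528 + 1.128 + 1.786
 = 5.79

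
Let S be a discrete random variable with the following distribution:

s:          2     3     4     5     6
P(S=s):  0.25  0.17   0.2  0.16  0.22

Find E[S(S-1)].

13.72

E[S(S-1)] = Σ s(s-1)·P(S=s)
 = 2·0.25 + 6·0.17 + 12·0.2 + 20·0.16 + 30·0.22
 = 0.5 + 1.02 + 2.4 + 3.2 + 6.6
 = 13.72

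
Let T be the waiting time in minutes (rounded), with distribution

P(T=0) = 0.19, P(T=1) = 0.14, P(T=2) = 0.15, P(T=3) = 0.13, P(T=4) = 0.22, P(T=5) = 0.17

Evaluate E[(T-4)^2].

5.2

E[(T-4)^2] = Σ (t-4)^2·P(T=t)
 = 16·0.19 + 9·0.14 + 4·0.15 + 1·0.13 + 0·0.22 + 1·0.17
 = 3.04 + 1.26 + 0.6 + 0.13 + 0 + 0.17
 = 5.2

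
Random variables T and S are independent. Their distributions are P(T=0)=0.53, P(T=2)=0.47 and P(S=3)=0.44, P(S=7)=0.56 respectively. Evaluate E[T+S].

E[T+S] = Σ_t Σ_s (t+s) · P(T=t)P(S=s)
 = 3·0.2332 + 7·0.2968 + 5·0.2068 + 9·0.2632
 = 0.6996 + 2.0776 + 1.034 + 2.3688
 = 6.18

6.18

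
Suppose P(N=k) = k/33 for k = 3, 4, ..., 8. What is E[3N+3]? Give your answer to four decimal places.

E[3N+3] = Σ (3n+3)·P(N=n)
 = 12·1/11 + 15·4/33 + 18·5/33 + 21·2/11 + 24·7/33 + 27·8/33
 = 12/11 + 20/11 + 30/11 + 42/11 + 56/11 + 72/11
 = 232/11

21.0909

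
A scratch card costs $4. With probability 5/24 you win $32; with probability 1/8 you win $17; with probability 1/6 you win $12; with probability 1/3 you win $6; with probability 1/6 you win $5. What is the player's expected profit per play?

E[payout] = 32·5/24 + 17·1/8 + 12·1/6 + 6·1/3 + 5·1/6
 = 20/3 + 17/8 + 2 + 2 + 5/6
 = 109/8
Net = 109/8 - 4 = 77/8

9.625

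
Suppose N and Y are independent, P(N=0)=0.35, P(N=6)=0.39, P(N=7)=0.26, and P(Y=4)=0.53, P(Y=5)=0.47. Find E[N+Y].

8.63

E[N+Y] = Σ_n Σ_y (n+y) · P(N=n)P(Y=y)
 = 4·0.1855 + 5·0.1645 + 10·0.2067 + 11·0.1833 + 11·0.1378 + 12·0.1222
 = 0.742 + 0.8225 + 2.067 + 2.0163 + 1.5158 + 1.4664
 = 8.63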